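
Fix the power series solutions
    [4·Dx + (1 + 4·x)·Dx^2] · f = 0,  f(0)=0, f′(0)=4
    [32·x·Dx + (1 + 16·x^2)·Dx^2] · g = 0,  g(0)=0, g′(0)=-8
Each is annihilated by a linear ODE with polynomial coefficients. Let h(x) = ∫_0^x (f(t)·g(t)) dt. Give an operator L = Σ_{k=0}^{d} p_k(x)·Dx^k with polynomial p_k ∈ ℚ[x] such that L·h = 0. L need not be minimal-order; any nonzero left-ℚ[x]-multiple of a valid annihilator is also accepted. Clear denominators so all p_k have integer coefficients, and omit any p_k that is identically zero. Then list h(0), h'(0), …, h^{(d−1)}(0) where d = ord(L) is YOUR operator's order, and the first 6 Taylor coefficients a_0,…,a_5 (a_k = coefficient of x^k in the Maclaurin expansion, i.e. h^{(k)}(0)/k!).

L = (1536 + 11264·x + 81920·x^2 + 638976·x^3 + 1966080·x^4 + 3407872·x^5 + 4194304·x^7)·Dx^2 + (288 + 7936·x + 78848·x^2 + 495616·x^3 + 2228224·x^4 + 6094848·x^5 + 9175040·x^6 + 3145728·x^7 + 14680064·x^8)·Dx^3 + (48 + 1024·x + 12288·x^2 + 79872·x^3 + 368640·x^4 + 1277952·x^5 + 3145728·x^6 + 4718592·x^7 + 3145728·x^8 + 8388608·x^9)·Dx^4 + (5 + 72·x + 592·x^2 + 3584·x^3 + 16896·x^4 + 61440·x^5 + 172032·x^6 + 393216·x^7 + 589824·x^8 + 524288·x^9 + 1048576·x^10)·Dx^5  (order 5).
h: a_k = 0, 0, 0, -32/3, 16, 0, …
ICs: h(0) = 0, h′(0) = 0, h′′(0) = 0, h′′′(0) = -64, h′′′′(0) = 384.

f: a_k = 0, 4, -8, 64/3, -64, 1024/5, …
g: a_k = 0, -8, 0, 128/3, 0, -2048/5, …
f·g: L₀ = L_f ⊗_s L_g, ord ≤ 2·2.
h=∫h₀ ⇒ L = L₀·Dx.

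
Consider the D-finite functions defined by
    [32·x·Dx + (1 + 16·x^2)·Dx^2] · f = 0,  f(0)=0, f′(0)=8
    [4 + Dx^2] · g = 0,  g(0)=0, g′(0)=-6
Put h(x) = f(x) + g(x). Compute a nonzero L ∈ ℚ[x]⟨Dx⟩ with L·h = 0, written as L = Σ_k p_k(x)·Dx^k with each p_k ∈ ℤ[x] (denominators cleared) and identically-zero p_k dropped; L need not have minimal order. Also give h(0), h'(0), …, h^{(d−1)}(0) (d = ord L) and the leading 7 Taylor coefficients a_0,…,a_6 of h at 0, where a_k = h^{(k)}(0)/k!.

L = (-6016·x + 102400·x^3 + 32768·x^5)·Dx + (-28 + 1216·x^2 + 27648·x^4 + 16384·x^6)·Dx^2 + (-1504·x + 25600·x^3 + 8192·x^5)·Dx^3 + (-7 + 304·x^2 + 6912·x^4 + 4096·x^6)·Dx^4  (order 4).
h: a_k = 0, 2, 0, -116/3, 0, 2044/5, 0, …
ICs: h(0) = 0, h′(0) = 2, h′′(0) = 0, h′′′(0) = -232.

f: a_k = 0, 8, 0, -128/3, 0, 2048/5, 0, …
g: a_k = 0, -6, 0, 4, 0, -4/5, 0, …
L₀ := lclm(L_f,L_g); ord L₀ ≤ 2+2.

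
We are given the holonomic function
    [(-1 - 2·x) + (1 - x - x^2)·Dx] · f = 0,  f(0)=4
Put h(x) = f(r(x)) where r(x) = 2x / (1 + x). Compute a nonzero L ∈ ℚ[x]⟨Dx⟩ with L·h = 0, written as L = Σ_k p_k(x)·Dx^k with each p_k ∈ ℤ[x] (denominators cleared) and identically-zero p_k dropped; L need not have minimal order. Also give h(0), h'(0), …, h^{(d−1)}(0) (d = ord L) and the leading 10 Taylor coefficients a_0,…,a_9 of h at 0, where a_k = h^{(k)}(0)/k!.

f: a_k = 4, 4, 8, 12, 20, 32, 52, 84, 136, 220, …
h₀=f(r): pull back L_f along r ⇒ L₀.
L = (2 + 10·x) + (-1 - x + 5·x^2 + 5·x^3)·Dx  (order 1).
h: a_k = 4, 8, 24, 40, 120, 200, 600, 1000, 3000, 5000, …
ICs: h(0) = 4.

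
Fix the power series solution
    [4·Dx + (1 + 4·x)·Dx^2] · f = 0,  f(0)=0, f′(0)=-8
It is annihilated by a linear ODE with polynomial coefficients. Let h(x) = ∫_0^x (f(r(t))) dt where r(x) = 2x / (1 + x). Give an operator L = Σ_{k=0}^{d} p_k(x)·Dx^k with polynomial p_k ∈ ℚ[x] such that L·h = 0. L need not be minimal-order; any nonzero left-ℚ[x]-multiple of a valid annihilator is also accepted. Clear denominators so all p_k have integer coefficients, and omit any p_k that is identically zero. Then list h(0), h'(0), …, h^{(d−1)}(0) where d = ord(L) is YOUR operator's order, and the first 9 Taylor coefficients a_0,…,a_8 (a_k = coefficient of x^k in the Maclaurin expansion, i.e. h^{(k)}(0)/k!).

L = (10 + 18·x)·Dx^2 + (1 + 10·x + 9·x^2)·Dx^3  (order 3).
h: a_k = 0, 0, -8, 80/3, -364/3, 656, -59048/15, 75920/3, -1195742/7, …
ICs: h(0) = 0, h′(0) = 0, h′′(0) = -16.

f: a_k = 0, -8, 16, -128/3, 128, -2048/5, 4096/3, -32768/7, 16384, …
Change of var in L_f (x↦r) gives L₀.
h=∫₀ˣh₀: take L = L₀·Dx.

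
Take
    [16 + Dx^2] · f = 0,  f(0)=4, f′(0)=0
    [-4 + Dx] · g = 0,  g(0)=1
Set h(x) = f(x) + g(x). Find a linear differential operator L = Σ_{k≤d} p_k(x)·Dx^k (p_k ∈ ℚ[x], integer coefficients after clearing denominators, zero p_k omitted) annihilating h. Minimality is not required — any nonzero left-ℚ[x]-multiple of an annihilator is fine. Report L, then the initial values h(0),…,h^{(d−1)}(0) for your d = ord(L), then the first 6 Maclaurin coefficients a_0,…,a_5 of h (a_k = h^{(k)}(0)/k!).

L = -64 + 16·Dx - 4·Dx^2 + Dx^3  (order 3).
h: a_k = 5, 4, -24, 32/3, 160/3, 128/15, …
ICs: h(0) = 5, h′(0) = 4, h′′(0) = -48.

f: a_k = 4, 0, -32, 0, 128/3, 0, …
g: a_k = 1, 4, 8, 32/3, 32/3, 128/15, …
Sum ⇒ L₀ = lclm(L_f,L_g) in ℚ(x)⟨Dx⟩.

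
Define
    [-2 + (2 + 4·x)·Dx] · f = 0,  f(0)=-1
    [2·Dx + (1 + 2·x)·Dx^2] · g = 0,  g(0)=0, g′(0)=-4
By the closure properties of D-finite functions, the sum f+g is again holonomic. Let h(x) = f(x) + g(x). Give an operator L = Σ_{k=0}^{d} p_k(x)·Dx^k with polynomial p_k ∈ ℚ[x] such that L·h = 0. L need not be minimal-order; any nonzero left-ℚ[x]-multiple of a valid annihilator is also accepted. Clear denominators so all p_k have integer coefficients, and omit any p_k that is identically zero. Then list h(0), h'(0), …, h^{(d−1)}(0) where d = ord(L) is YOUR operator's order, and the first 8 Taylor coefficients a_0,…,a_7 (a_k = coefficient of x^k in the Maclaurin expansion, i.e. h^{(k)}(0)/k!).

L = 2·Dx + (5 + 10·x)·Dx^2 + (1 + 4·x + 4·x^2)·Dx^3  (order 3).
h: a_k = -1, -5, 9/2, -35/6, 69/8, -547/40, 1087/48, -4327/112, …
ICs: h(0) = -1, h′(0) = -5, h′′(0) = 9.

f: a_k = -1, -1, 1/2, -1/2, 5/8, -7/8, 21/16, -33/16, …
g: a_k = 0, -4, 4, -16/3, 8, -64/5, 64/3, -256/7, …
f+g: L₀ = lclm(L_f,L_g), ord ≤ 1+2.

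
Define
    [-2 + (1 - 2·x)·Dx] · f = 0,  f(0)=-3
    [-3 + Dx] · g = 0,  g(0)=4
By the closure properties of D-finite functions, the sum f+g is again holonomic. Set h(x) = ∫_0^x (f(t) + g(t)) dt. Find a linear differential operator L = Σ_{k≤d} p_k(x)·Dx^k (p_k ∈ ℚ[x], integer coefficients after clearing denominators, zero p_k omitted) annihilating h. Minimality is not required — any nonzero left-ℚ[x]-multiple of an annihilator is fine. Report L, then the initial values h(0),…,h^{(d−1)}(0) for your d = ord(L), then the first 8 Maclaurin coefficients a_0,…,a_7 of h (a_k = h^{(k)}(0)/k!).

L = (-6 - 36·x)·Dx + (-1 + 36·x - 36·x^2)·Dx^2 + (1 - 8·x + 12·x^2)·Dx^3  (order 3).
h: a_k = 0, 1, 3, 2, -3/2, -69/10, -293/20, -537/20, …
ICs: h(0) = 0, h′(0) = 1, h′′(0) = 6.

f: a_k = -3, -6, -12, -24, -48, -96, -192, -384, …
g: a_k = 4, 12, 18, 18, 27/2, 81/10, 81/20, 243/140, …
L₀ := lclm(L_f,L_g); ord L₀ ≤ 1+1.
h=∫₀ˣh₀: take L = L₀·Dx.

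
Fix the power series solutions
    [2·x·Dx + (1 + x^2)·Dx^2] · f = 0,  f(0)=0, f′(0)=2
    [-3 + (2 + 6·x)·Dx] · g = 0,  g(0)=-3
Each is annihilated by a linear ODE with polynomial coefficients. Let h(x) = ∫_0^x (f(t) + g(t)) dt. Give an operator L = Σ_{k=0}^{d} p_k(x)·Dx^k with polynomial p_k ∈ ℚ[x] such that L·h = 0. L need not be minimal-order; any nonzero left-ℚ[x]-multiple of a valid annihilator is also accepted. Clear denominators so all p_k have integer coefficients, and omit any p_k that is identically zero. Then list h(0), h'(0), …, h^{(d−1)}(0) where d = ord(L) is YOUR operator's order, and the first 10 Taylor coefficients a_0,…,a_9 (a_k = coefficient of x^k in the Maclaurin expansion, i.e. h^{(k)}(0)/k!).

L = (-12 - 90·x + 36·x^2 + 54·x^3)·Dx^2 + (-35 - 48·x - 102·x^2 + 144·x^3 + 189·x^4)·Dx^3 + (-6 - 10·x + 36·x^2 + 44·x^3 + 42·x^4 + 54·x^5)·Dx^4  (order 4).
h: a_k = 0, -3, -5/4, 9/8, -275/192, 243/128, -25003/7680, 6561/1024, -1519687/114688, 938223/32768, …
ICs: h(0) = 0, h′(0) = -3, h′′(0) = -5/2, h′′′(0) = 27/4.

f: a_k = 0, 2, 0, -2/3, 0, 2/5, 0, -2/7, 0, 2/9, …
g: a_k = -3, -9/2, 27/8, -81/16, 1215/128, -5103/256, 45927/1024, -216513/2048, 8444007/32768, -42220035/65536, …
h₀=f+g: left-lcm gives L₀, ord ≤ 3.
Integrate: L := L₀·Dx.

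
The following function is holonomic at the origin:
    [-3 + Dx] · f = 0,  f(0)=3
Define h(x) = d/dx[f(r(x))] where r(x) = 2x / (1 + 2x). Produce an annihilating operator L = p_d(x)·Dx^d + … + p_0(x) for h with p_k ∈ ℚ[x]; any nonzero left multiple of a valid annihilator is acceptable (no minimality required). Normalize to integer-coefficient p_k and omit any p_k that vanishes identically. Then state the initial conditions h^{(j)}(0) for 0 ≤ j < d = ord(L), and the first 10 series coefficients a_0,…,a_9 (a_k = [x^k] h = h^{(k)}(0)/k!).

L = (2 - 8·x) + (-1 - 4·x - 4·x^2)·Dx  (order 1).
h: a_k = 18, 36, -108, 72, 252, -4968/5, 9864/5, -77904/35, -23004/35, 388296/35, …
ICs: h(0) = 18.

f: a_k = 3, 9, 27/2, 27/2, 81/8, 243/40, 243/80, 729/560, 2187/4480, 729/4480, …
f∘r: x↦r, Dx↦Dx/r' in L_f ⇒ L₀.
h=h₀': d/dx-closure on L₀ ⇒ L.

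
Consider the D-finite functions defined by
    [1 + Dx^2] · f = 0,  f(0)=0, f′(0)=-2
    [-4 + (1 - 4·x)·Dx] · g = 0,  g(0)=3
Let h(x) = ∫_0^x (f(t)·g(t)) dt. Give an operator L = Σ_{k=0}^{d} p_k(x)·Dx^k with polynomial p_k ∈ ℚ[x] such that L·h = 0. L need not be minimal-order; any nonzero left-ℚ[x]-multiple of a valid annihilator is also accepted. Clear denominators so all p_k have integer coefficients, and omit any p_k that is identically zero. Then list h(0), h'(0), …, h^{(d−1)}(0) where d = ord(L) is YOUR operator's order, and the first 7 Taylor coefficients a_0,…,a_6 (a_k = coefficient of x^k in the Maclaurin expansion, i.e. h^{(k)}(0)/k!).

L = (-1 + 4·x)·Dx + 8·Dx^2 + (-1 + 4·x)·Dx^3  (order 3).
h: a_k = 0, 0, -3, -8, -95/4, -76, -30401/120, …
ICs: h(0) = 0, h′(0) = 0, h′′(0) = -6.

f: a_k = 0, -2, 0, 1/3, 0, -1/60, 0, …
g: a_k = 3, 12, 48, 192, 768, 3072, 12288, …
f·g: L₀ = L_f ⊗_s L_g, ord ≤ 2·1.
h=∫h₀ ⇒ L = L₀·Dx.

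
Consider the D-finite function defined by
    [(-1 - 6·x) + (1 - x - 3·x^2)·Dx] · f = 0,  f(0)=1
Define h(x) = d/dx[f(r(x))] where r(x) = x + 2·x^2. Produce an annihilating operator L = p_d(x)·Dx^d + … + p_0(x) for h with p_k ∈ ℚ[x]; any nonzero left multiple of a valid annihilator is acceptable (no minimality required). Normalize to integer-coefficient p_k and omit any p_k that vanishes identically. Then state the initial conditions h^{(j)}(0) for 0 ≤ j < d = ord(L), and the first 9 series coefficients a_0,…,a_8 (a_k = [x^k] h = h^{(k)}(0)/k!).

f: a_k = 1, 1, 4, 7, 19, 40, 97, 217, 508, …
Change of var in L_f (x↦r) gives L₀.
Differentiate: ansatz ord ≤ ord L₀ ⇒ L.
L = (12 + 102·x + 366·x^2 + 1008·x^3 + 2808·x^4 + 4320·x^5 + 2880·x^6) + (-1 - 9·x - 21·x^2 + 50·x^3 + 360·x^4 + 792·x^5 + 1008·x^6 + 576·x^7)·Dx  (order 1).
h: a_k = 1, 12, 69, 308, 1380, 6054, 25123, 102960, 416115, …
ICs: h(0) = 1.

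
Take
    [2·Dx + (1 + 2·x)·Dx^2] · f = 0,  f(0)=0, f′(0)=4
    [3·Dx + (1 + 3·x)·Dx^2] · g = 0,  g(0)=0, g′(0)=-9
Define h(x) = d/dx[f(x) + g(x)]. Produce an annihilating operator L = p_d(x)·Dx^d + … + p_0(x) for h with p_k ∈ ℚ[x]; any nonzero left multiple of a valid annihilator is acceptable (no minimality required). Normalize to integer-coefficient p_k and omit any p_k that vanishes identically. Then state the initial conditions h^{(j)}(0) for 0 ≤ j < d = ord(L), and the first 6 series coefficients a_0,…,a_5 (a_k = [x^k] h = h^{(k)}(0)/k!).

f: a_k = 0, 4, -4, 16/3, -8, 64/5, …
g: a_k = 0, -9, 27/2, -27, 243/4, -729/5, …
Weyl lclm of L_f,L_g ⇒ L₀ (ord ≤ 4).
h=h₀': d/dx-closure on L₀ ⇒ L.
L = 12 + (10 + 24·x)·Dx + (1 + 5·x + 6·x^2)·Dx^2  (order 2).
h: a_k = -5, 19, -65, 211, -665, 2059, …
ICs: h(0) = -5, h′(0) = 19.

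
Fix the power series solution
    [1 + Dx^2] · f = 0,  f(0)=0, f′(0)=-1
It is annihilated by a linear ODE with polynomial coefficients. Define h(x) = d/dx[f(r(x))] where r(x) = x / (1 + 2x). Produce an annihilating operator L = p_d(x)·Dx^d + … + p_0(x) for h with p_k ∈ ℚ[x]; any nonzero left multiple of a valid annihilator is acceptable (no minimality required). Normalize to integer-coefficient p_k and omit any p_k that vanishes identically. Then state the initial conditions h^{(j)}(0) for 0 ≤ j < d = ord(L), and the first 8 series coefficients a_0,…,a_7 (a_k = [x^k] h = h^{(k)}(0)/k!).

L = (25 + 96·x + 96·x^2) + (12 + 72·x + 144·x^2 + 96·x^3)·Dx + (1 + 8·x + 24·x^2 + 32·x^3 + 16·x^4)·Dx^2  (order 2).
h: a_k = -1, 4, -23/2, 28, -1441/24, 225/2, -123479/720, 6599/45, …
ICs: h(0) = -1, h′(0) = 4.

f: a_k = 0, -1, 0, 1/6, 0, -1/120, 0, 1/5040, …
f∘r: x↦r, Dx↦Dx/r' in L_f ⇒ L₀.
Differentiate: ansatz ord ≤ ord L₀ ⇒ L.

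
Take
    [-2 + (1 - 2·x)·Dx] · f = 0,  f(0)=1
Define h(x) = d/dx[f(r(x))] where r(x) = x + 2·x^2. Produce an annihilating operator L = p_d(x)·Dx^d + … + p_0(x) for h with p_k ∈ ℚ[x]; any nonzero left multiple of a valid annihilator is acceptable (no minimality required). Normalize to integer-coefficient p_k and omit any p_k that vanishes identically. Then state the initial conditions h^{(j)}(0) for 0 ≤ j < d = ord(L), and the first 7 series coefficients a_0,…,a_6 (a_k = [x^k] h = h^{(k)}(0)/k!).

L = (8 + 24·x + 48·x^2) + (-1 - 2·x + 12·x^2 + 16·x^3)·Dx  (order 1).
h: a_k = 2, 16, 72, 320, 1280, 4992, 18816, …
ICs: h(0) = 2.

f: a_k = 1, 2, 4, 8, 16, 32, 64, …
Change of var in L_f (x↦r) gives L₀.
h=h₀': d/dx-closure on L₀ ⇒ L.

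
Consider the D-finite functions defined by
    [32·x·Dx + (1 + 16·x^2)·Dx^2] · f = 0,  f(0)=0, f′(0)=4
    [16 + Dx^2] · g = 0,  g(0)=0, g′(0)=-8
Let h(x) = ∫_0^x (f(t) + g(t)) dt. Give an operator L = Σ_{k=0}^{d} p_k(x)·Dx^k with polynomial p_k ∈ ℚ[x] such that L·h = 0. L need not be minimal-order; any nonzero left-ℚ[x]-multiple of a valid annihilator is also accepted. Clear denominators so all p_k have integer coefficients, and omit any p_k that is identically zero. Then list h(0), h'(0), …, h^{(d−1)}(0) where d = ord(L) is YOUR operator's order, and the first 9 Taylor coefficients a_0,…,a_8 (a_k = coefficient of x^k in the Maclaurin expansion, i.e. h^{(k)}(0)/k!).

f: a_k = 0, 4, 0, -64/3, 0, 1024/5, 0, -16384/7, 0, …
g: a_k = 0, -8, 0, 64/3, 0, -256/15, 0, 2048/315, 0, …
Weyl lclm of L_f,L_g ⇒ L₀ (ord ≤ 4).
∫: right-multiply L₀ by Dx.
L = (-5632·x + 114688·x^3 + 131072·x^5)·Dx^2 + (-16 + 1792·x^2 + 36864·x^4 + 65536·x^6)·Dx^3 + (-352·x + 7168·x^3 + 8192·x^5)·Dx^4 + (-1 + 112·x^2 + 2304·x^4 + 4096·x^6)·Dx^5  (order 5).
h: a_k = 0, 0, -2, 0, 0, 0, 1408/45, 0, -91904/315, …
ICs: h(0) = 0, h′(0) = 0, h′′(0) = -4, h′′′(0) = 0, h′′′′(0) = 0.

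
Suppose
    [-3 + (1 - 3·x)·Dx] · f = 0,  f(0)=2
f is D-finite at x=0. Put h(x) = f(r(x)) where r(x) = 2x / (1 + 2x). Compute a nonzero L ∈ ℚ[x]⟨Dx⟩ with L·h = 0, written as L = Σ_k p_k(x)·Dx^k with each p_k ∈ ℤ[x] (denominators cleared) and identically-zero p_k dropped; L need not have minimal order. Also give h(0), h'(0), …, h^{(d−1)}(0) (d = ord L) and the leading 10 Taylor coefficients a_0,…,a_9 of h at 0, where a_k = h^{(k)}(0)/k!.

L = 6 + (-1 + 2·x + 8·x^2)·Dx  (order 1).
h: a_k = 2, 12, 48, 192, 768, 3072, 12288, 49152, 196608, 786432, …
ICs: h(0) = 2.

f: a_k = 2, 6, 18, 54, 162, 486, 1458, 4374, 13122, 39366, …
Substitute x→r, Dx→(1/r')Dx; clear ⇒ L₀.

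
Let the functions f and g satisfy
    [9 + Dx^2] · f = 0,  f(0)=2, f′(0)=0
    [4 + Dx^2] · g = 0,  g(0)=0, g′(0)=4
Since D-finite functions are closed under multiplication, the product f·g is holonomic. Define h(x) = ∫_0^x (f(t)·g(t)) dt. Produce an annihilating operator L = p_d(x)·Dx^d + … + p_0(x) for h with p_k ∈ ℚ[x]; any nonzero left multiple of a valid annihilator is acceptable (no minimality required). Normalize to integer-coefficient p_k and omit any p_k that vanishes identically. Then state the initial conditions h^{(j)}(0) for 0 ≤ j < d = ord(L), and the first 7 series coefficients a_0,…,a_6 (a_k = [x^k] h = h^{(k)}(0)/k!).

L = 25·Dx + 26·Dx^3 + Dx^5  (order 5).
h: a_k = 0, 0, 4, 0, -31/3, 0, 781/90, …
ICs: h(0) = 0, h′(0) = 0, h′′(0) = 8, h′′′(0) = 0, h′′′′(0) = -248.

f: a_k = 2, 0, -9, 0, 27/4, 0, -81/40, …
g: a_k = 0, 4, 0, -8/3, 0, 8/15, 0, …
L₀ := L_f ⊗_s L_g (sym. prod.), ord ≤ 4.
∫: right-multiply L₀ by Dx.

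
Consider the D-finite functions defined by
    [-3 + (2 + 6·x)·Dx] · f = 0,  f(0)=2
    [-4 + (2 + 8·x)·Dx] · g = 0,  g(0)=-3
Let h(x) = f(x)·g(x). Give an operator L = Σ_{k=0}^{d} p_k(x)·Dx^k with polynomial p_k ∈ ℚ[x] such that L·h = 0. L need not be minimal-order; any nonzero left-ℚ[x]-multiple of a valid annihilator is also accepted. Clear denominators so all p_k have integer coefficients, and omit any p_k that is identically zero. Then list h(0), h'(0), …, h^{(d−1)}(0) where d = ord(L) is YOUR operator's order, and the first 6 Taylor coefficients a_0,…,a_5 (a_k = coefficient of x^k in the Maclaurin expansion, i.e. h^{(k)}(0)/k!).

f: a_k = 2, 3, -9/4, 27/8, -405/64, 1701/128, …
g: a_k = -3, -6, 6, -12, 30, -84, …
h₀=f·g: eliminate ⇒ L₀, order ≤ 1·1.
L = (-7 - 24·x) + (2 + 14·x + 24·x^2)·Dx  (order 1).
h: a_k = -6, -21, 3/4, -21/8, 591/64, -4179/128, …
ICs: h(0) = -6.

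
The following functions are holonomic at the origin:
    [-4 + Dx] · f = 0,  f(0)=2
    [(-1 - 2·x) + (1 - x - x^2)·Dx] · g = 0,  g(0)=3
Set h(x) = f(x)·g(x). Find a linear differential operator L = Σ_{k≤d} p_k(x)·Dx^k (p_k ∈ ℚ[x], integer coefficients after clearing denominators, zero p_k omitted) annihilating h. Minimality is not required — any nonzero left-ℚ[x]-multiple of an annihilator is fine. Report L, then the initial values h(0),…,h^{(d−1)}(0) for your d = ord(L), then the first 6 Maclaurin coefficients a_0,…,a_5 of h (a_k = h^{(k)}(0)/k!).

L = (5 - 2·x - 4·x^2) + (-1 + x + x^2)·Dx  (order 1).
h: a_k = 6, 30, 84, 178, 326, 2776/5, …
ICs: h(0) = 6.

f: a_k = 2, 8, 16, 64/3, 64/3, 256/15, …
g: a_k = 3, 3, 6, 9, 15, 24, …
Sym-product of L_f,L_g gives L₀ (≤ ord 1).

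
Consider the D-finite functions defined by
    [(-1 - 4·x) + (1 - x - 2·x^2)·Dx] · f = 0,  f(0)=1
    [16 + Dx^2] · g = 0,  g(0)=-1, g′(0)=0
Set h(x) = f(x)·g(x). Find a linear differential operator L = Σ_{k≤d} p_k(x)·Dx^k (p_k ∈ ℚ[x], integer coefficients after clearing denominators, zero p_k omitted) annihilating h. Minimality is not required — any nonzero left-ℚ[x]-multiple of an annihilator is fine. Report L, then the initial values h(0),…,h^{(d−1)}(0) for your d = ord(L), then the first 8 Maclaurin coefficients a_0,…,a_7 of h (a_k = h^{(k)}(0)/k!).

f: a_k = 1, 1, 3, 5, 11, 21, 43, 85, …
g: a_k = -1, 0, 8, 0, -32/3, 0, 256/45, 0, …
h₀=f·g: eliminate ⇒ L₀, order ≤ 1·2.
L = (-12 + 16·x + 32·x^2) + (2 + 8·x)·Dx + (-1 + x + 2·x^2)·Dx^2  (order 2).
h: a_k = -1, -1, 5, 3, 7/3, 25/3, 841/45, 1591/45, …
ICs: h(0) = -1, h′(0) = -1.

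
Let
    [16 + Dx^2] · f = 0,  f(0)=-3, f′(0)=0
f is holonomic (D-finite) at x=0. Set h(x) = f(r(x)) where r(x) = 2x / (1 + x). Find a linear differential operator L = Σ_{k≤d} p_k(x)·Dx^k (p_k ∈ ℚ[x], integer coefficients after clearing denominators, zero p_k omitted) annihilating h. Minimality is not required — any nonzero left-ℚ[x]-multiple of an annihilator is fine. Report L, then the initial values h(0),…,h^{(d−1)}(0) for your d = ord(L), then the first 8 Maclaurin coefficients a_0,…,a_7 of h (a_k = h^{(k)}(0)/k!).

L = 64 + (2 + 6·x + 6·x^2 + 2·x^3)·Dx + (1 + 4·x + 6·x^2 + 4·x^3 + x^4)·Dx^2  (order 2).
h: a_k = -3, 0, 96, -192, -224, 1664, -53216/15, 15552/5, …
ICs: h(0) = -3, h′(0) = 0.

f: a_k = -3, 0, 24, 0, -32, 0, 256/15, 0, …
L₀ from L_f via x↦r, Dx↦r'^{-1}Dx.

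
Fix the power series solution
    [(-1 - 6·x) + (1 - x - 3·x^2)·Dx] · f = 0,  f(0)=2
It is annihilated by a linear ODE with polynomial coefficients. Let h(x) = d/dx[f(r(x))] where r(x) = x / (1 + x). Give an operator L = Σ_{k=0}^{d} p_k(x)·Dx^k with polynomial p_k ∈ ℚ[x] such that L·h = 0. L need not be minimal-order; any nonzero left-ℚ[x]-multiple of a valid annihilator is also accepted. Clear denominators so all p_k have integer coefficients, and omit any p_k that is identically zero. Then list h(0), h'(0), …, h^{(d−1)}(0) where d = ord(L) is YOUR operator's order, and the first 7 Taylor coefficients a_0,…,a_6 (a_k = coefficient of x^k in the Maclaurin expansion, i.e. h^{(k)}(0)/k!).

L = (6 + 18·x + 72·x^2 + 42·x^3) + (-1 - 9·x - 12·x^2 + 17·x^3 + 21·x^4)·Dx  (order 1).
h: a_k = 2, 12, 0, 72, -90, 432, -882, …
ICs: h(0) = 2.

f: a_k = 2, 2, 8, 14, 38, 80, 194, …
h₀=f(r): pull back L_f along r ⇒ L₀.
h₀' ⇒ L via d/dx closure of L₀.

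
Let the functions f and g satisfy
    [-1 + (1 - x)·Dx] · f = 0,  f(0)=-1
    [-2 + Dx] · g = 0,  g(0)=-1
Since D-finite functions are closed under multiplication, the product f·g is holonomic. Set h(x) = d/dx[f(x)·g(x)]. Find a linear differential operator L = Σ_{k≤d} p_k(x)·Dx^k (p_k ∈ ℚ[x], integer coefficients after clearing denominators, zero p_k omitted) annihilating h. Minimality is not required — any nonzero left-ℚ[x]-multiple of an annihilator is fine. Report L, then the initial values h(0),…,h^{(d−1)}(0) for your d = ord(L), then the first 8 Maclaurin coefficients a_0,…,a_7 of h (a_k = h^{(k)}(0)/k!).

f: a_k = -1, -1, -1, -1, -1, -1, -1, -1, …
g: a_k = -1, -2, -2, -4/3, -2/3, -4/15, -4/45, -8/315, …
h₀=f·g: eliminate ⇒ L₀, order ≤ 1·1.
Differentiate: ansatz ord ≤ ord L₀ ⇒ L.
L = (10 - 12·x + 4·x^2) + (-3 + 5·x - 2·x^2)·Dx  (order 1).
h: a_k = 3, 10, 19, 28, 109/3, 662/15, 155/3, 18616/315, …
ICs: h(0) = 3.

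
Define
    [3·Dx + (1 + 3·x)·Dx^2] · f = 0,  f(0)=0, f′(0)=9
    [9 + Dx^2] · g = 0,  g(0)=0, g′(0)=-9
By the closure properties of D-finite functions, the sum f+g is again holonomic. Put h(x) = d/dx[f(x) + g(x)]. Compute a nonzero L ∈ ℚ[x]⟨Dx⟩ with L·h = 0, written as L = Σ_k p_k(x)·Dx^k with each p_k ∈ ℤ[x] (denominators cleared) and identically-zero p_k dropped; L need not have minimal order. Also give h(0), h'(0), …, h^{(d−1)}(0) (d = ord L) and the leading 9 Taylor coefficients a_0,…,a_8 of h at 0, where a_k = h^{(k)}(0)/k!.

L = (63 + 54·x + 81·x^2) + (9 + 45·x + 81·x^2 + 81·x^3)·Dx + (7 + 6·x + 9·x^2)·Dx^2 + (1 + 5·x + 9·x^2 + 9·x^3)·Dx^3  (order 3).
h: a_k = 0, -27, 243/2, -243, 5589/8, -2187, 525609/80, -19683, 264532959/4480, …
ICs: h(0) = 0, h′(0) = -27, h′′(0) = 243.

f: a_k = 0, 9, -27/2, 27, -243/4, 729/5, -729/2, 6561/7, -19683/8, …
g: a_k = 0, -9, 0, 27/2, 0, -243/40, 0, 729/560, 0, …
f+g: L₀ = lclm(L_f,L_g), ord ≤ 2+2.
Differentiate: ansatz ord ≤ ord L₀ ⇒ L.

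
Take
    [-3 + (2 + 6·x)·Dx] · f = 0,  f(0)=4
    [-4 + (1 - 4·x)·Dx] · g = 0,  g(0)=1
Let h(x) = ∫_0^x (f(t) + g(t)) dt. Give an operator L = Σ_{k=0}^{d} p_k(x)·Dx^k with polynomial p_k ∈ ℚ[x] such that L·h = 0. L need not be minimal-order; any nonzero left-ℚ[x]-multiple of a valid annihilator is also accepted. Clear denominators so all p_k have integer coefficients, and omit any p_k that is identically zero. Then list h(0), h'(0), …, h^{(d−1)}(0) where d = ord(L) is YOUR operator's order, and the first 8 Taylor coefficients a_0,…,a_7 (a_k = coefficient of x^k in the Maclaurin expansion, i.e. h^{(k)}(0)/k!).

L = (228 + 432·x)·Dx + (-137 - 696·x - 1296·x^2)·Dx^2 + (10 + 62·x - 192·x^2 - 864·x^3)·Dx^3  (order 3).
h: a_k = 0, 5, 5, 23/6, 283/16, 7787/160, 67237/384, 1033267/1792, …
ICs: h(0) = 0, h′(0) = 5, h′′(0) = 10.

f: a_k = 4, 6, -9/2, 27/4, -405/32, 1701/64, -15309/256, 72171/512, …
g: a_k = 1, 4, 16, 64, 256, 1024, 4096, 16384, …
f+g: L₀ = lclm(L_f,L_g), ord ≤ 1+1.
h=∫₀ˣh₀: take L = L₀·Dx.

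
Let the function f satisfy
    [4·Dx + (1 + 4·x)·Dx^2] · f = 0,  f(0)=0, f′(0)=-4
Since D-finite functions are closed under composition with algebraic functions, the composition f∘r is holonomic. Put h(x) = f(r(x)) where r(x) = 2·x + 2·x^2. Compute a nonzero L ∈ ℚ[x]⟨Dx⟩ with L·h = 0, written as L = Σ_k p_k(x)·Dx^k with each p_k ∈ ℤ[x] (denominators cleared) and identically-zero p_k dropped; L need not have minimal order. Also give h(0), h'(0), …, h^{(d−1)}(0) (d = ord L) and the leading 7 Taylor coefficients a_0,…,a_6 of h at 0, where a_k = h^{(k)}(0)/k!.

f: a_k = 0, -4, 8, -64/3, 64, -1024/5, 2048/3, …
f∘r: x↦r, Dx↦Dx/r' in L_f ⇒ L₀.
L = (6 + 16·x + 16·x^2)·Dx + (1 + 10·x + 24·x^2 + 16·x^3)·Dx^2  (order 2).
h: a_k = 0, -8, 24, -320/3, 544, -14848/5, 16896, …
ICs: h(0) = 0, h′(0) = -8.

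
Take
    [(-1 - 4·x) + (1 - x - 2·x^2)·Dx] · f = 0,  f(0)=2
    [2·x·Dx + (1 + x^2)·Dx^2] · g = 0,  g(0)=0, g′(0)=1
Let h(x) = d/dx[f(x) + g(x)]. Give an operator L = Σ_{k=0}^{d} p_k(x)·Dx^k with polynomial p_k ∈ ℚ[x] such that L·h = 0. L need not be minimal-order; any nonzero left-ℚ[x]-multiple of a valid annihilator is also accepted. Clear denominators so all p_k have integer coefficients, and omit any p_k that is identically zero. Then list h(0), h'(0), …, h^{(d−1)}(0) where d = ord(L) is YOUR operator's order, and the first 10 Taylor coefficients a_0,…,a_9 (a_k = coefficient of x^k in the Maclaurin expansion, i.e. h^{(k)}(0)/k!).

f: a_k = 2, 2, 6, 10, 22, 42, 86, 170, 342, 682, …
g: a_k = 0, 1, 0, -1/3, 0, 1/5, 0, -1/7, 0, 1/9, …
Sum ⇒ L₀ = lclm(L_f,L_g) in ℚ(x)⟨Dx⟩.
h=h₀': d/dx-closure on L₀ ⇒ L.
L = (-6 + 24·x + 162·x^2 + 240·x^3 + 384·x^4 + 48·x^6) + (16 + 74·x + 88·x^2 + 226·x^3 + 212·x^4 + 304·x^5 + 12·x^6 + 48·x^7)·Dx + (-3 - 4·x - 8·x^2 + 28·x^3 + 27·x^4 + 36·x^5 + 40·x^6 + 4·x^7 + 8·x^8)·Dx^2  (order 2).
h: a_k = 3, 12, 29, 88, 211, 516, 1189, 2736, 6139, 13660, …
ICs: h(0) = 3, h′(0) = 12.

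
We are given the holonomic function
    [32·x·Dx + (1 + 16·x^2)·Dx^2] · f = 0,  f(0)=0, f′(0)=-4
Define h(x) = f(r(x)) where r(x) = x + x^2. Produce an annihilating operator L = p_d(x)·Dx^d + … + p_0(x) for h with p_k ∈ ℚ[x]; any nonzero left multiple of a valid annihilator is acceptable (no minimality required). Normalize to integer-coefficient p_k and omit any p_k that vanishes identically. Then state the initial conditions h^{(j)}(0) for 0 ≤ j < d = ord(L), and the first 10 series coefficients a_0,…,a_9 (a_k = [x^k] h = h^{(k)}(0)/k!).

L = (-2 + 32·x + 128·x^2 + 192·x^3 + 96·x^4)·Dx + (1 + 2·x + 16·x^2 + 64·x^3 + 80·x^4 + 32·x^5)·Dx^2  (order 2).
h: a_k = 0, -4, -4, 64/3, 64, -704/5, -3008/3, 2048/7, 14336, 171008/9, …
ICs: h(0) = 0, h′(0) = -4.

f: a_k = 0, -4, 0, 64/3, 0, -1024/5, 0, 16384/7, 0, -262144/9, …
L₀ from L_f via x↦r, Dx↦r'^{-1}Dx.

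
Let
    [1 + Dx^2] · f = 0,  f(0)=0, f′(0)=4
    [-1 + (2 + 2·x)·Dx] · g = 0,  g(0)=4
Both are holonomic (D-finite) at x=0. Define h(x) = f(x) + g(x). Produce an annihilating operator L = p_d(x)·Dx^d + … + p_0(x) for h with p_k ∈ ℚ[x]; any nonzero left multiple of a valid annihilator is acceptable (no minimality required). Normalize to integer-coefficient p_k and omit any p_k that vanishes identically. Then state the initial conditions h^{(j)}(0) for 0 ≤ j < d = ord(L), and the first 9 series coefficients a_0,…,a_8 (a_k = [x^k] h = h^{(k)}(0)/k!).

f: a_k = 0, 4, 0, -2/3, 0, 1/30, 0, -1/1260, 0, …
g: a_k = 4, 2, -1/2, 1/4, -5/32, 7/64, -21/256, 33/512, -429/8192, …
h₀=f+g: left-lcm gives L₀, ord ≤ 3.
L = (-7 - 8·x - 4·x^2) + (6 + 22·x + 24·x^2 + 8·x^3)·Dx + (-7 - 8·x - 4·x^2)·Dx^2 + (6 + 22·x + 24·x^2 + 8·x^3)·Dx^3  (order 3).
h: a_k = 4, 6, -1/2, -5/12, -5/32, 137/960, -21/256, 10267/161280, -429/8192, …
ICs: h(0) = 4, h′(0) = 6, h′′(0) = -1.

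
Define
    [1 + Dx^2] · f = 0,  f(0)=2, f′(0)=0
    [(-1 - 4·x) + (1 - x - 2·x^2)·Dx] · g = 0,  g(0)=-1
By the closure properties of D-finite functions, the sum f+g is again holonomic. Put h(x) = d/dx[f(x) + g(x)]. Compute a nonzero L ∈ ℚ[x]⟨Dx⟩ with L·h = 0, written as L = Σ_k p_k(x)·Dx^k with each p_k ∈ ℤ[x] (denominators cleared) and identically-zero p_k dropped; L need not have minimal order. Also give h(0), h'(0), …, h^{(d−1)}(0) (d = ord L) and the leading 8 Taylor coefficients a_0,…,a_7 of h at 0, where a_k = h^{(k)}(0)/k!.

f: a_k = 2, 0, -1, 0, 1/12, 0, -1/360, 0, …
g: a_k = -1, -1, -3, -5, -11, -21, -43, -85, …
h₀=f+g: left-lcm gives L₀, ord ≤ 3.
h₀' ⇒ L via d/dx closure of L₀.
L = (270 + 1200·x + 2862·x^2 + 1860·x^3 + 1920·x^4 + 144·x^5 + 96·x^6) + (-31 - 115·x + 75·x^2 + 241·x^3 + 430·x^4 + 372·x^5 + 56·x^6 + 32·x^7)·Dx + (270 + 1200·x + 2862·x^2 + 1860·x^3 + 1920·x^4 + 144·x^5 + 96·x^6)·Dx^2 + (-31 - 115·x + 75·x^2 + 241·x^3 + 430·x^4 + 372·x^5 + 56·x^6 + 32·x^7)·Dx^3  (order 3).
h: a_k = -1, -8, -15, -131/3, -105, -15481/60, -595, -3447359/2520, …
ICs: h(0) = -1, h′(0) = -8, h′′(0) = -30.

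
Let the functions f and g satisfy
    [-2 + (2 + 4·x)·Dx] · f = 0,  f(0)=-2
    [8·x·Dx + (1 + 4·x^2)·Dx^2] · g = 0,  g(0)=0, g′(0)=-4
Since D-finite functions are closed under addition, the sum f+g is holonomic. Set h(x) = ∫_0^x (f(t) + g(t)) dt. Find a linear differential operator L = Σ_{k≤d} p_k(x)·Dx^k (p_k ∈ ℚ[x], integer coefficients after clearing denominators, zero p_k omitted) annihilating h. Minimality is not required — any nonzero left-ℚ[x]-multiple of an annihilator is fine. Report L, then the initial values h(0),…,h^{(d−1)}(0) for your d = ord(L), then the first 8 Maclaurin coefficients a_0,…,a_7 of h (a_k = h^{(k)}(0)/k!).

L = (-8 - 40·x + 96·x^2 + 96·x^3)·Dx^2 + (-11 - 32·x + 40·x^2 + 384·x^3 + 336·x^4)·Dx^3 + (-1 + 6·x + 24·x^2 + 48·x^3 + 112·x^4 + 96·x^5)·Dx^4  (order 4).
h: a_k = 0, -2, -3, 1/3, 13/12, 1/4, -97/40, 3/8, …
ICs: h(0) = 0, h′(0) = -2, h′′(0) = -6, h′′′(0) = 2.

f: a_k = -2, -2, 1, -1, 5/4, -7/4, 21/8, -33/8, …
g: a_k = 0, -4, 0, 16/3, 0, -64/5, 0, 256/7, …
h₀=f+g: left-lcm gives L₀, ord ≤ 3.
∫: right-multiply L₀ by Dx.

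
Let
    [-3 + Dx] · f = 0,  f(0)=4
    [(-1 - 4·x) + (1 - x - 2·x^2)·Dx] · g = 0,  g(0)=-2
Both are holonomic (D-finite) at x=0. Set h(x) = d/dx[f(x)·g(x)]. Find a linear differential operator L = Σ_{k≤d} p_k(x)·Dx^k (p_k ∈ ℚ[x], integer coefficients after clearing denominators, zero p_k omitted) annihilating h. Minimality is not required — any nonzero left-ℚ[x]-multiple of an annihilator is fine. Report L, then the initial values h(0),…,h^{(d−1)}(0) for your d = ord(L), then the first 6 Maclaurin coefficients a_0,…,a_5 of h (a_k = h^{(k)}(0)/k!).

L = (21 + 12·x - 39·x^2 - 12·x^3 + 36·x^4) + (-4 + 3·x + 15·x^2 - 4·x^3 - 12·x^4)·Dx  (order 1).
h: a_k = -32, -168, -552, -1516, -3816, -45879/5, …
ICs: h(0) = -32.

f: a_k = 4, 12, 18, 18, 27/2, 81/10, …
g: a_k = -2, -2, -6, -10, -22, -42, …
Product ⇒ symmetric product L₀, ord ≤ 1.
Derive L from L₀ (diff closure).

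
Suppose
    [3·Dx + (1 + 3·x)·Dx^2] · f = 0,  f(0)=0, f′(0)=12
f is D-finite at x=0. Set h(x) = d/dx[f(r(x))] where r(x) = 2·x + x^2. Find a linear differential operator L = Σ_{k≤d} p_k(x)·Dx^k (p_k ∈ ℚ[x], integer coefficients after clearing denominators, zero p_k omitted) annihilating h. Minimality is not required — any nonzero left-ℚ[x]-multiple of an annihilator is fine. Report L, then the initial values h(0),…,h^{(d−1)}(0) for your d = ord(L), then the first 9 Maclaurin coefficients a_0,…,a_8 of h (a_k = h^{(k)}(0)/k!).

L = (5 + 6·x + 3·x^2) + (1 + 7·x + 9·x^2 + 3·x^3)·Dx  (order 1).
h: a_k = 24, -120, 648, -3528, 19224, -104760, 570888, -3111048, 16953624, …
ICs: h(0) = 24.

f: a_k = 0, 12, -18, 36, -81, 972/5, -486, 8748/7, -6561/2, …
Change of var in L_f (x↦r) gives L₀.
Derive L from L₀ (diff closure).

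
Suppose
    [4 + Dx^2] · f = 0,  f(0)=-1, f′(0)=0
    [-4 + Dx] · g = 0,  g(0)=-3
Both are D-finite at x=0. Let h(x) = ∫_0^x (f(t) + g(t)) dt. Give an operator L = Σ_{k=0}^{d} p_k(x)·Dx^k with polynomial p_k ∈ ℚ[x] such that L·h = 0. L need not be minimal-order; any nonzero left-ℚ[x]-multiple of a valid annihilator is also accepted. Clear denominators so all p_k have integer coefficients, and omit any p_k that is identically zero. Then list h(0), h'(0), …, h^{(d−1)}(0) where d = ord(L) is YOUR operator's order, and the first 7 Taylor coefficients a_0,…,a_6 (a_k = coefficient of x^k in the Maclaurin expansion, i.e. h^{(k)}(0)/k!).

L = -16·Dx + 4·Dx^2 - 4·Dx^3 + Dx^4  (order 4).
h: a_k = 0, -4, -6, -22/3, -8, -98/15, -64/15, …
ICs: h(0) = 0, h′(0) = -4, h′′(0) = -12, h′′′(0) = -44.

f: a_k = -1, 0, 2, 0, -2/3, 0, 4/45, …
g: a_k = -3, -12, -24, -32, -32, -128/5, -256/15, …
f+g: L₀ = lclm(L_f,L_g), ord ≤ 2+1.
h=∫₀ˣh₀: take L = L₀·Dx.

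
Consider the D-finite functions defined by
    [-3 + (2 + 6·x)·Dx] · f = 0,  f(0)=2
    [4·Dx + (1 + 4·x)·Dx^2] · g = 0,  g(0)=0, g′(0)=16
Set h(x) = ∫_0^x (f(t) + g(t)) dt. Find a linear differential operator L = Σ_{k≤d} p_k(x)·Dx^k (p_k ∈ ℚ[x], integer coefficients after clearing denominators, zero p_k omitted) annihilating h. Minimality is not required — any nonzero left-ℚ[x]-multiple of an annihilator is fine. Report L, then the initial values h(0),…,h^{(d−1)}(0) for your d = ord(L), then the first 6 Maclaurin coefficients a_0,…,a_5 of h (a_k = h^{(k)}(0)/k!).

f: a_k = 2, 3, -9/4, 27/8, -405/64, 1701/128, …
g: a_k = 0, 16, -32, 256/3, -256, 4096/5, …
Sum ⇒ L₀ = lclm(L_f,L_g) in ℚ(x)⟨Dx⟩.
∫: right-multiply L₀ by Dx.
L = (84 + 144·x)·Dx^2 + (101 + 552·x + 720·x^2)·Dx^3 + (10 + 94·x + 288·x^2 + 288·x^3)·Dx^4  (order 4).
h: a_k = 0, 2, 19/2, -137/12, 2129/96, -16789/320, …
ICs: h(0) = 0, h′(0) = 2, h′′(0) = 19, h′′′(0) = -137/2.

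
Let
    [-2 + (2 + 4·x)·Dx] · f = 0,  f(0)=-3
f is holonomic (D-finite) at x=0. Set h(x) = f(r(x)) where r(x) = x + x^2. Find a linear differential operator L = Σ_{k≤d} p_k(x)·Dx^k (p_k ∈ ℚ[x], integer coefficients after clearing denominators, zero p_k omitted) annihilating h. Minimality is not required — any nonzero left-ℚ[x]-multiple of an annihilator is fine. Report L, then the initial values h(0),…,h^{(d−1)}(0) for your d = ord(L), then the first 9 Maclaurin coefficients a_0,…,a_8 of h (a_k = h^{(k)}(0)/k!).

f: a_k = -3, -3, 3/2, -3/2, 15/8, -21/8, 63/16, -99/16, 1287/128, …
Substitute x→r, Dx→(1/r')Dx; clear ⇒ L₀.
L = (-1 - 2·x) + (1 + 2·x + 2·x^2)·Dx  (order 1).
h: a_k = -3, -3, -3/2, 3/2, -9/8, 3/8, 9/16, -21/16, 183/128, …
ICs: h(0) = -3.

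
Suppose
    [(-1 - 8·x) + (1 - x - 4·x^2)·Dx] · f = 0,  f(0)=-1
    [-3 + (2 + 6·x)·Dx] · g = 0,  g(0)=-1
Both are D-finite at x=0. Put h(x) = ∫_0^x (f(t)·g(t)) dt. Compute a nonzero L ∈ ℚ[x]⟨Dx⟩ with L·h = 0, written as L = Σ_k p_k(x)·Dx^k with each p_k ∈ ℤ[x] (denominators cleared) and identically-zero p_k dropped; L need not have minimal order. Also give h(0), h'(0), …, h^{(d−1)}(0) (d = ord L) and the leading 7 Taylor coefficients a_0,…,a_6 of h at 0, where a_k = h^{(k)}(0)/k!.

L = (5 + 19·x + 36·x^2)·Dx + (-2 - 4·x + 14·x^2 + 24·x^3)·Dx^2  (order 2).
h: a_k = 0, 1, 5/4, 43/24, 273/64, 4531/640, 28235/1536, …
ICs: h(0) = 0, h′(0) = 1.

f: a_k = -1, -1, -5, -9, -29, -65, -181, …
g: a_k = -1, -3/2, 9/8, -27/16, 405/128, -1701/256, 15309/1024, …
h₀=f·g: eliminate ⇒ L₀, order ≤ 1·1.
∫: right-multiply L₀ by Dx.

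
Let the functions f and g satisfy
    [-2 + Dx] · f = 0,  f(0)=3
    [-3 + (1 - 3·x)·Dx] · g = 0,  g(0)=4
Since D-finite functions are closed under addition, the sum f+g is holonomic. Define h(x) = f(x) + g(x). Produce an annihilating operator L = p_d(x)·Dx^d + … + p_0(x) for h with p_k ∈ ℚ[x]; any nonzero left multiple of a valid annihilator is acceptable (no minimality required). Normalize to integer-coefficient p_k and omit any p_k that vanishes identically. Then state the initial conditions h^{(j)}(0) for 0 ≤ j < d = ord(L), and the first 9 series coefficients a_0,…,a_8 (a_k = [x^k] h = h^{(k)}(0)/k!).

L = (24 + 36·x) + (-14 - 24·x + 36·x^2)·Dx + (1 + 3·x - 18·x^2)·Dx^2  (order 2).
h: a_k = 7, 18, 42, 112, 326, 4864/5, 43744/15, 918548/105, 2755622/105, …
ICs: h(0) = 7, h′(0) = 18.

f: a_k = 3, 6, 6, 4, 2, 4/5, 4/15, 8/105, 2/105, …
g: a_k = 4, 12, 36, 108, 324, 972, 2916, 8748, 26244, …
h₀=f+g: left-lcm gives L₀, ord ≤ 2.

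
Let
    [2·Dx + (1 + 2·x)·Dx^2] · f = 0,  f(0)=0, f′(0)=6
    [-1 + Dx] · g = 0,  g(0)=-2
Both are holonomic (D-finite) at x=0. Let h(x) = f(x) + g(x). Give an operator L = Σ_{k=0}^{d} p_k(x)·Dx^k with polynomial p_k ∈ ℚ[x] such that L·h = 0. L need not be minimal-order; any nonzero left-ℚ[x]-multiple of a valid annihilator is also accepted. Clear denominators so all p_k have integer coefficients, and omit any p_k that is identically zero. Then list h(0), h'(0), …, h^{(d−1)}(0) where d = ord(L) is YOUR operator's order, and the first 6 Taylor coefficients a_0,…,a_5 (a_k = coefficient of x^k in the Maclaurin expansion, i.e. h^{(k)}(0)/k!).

f: a_k = 0, 6, -6, 8, -12, 96/5, …
g: a_k = -2, -2, -1, -1/3, -1/12, -1/60, …
L₀ := lclm(L_f,L_g); ord L₀ ≤ 2+1.
L = (-10 - 4·x)·Dx + (7 - 4·x - 4·x^2)·Dx^2 + (3 + 8·x + 4·x^2)·Dx^3  (order 3).
h: a_k = -2, 4, -7, 23/3, -145/12, 1151/60, …
ICs: h(0) = -2, h′(0) = 4, h′′(0) = -14.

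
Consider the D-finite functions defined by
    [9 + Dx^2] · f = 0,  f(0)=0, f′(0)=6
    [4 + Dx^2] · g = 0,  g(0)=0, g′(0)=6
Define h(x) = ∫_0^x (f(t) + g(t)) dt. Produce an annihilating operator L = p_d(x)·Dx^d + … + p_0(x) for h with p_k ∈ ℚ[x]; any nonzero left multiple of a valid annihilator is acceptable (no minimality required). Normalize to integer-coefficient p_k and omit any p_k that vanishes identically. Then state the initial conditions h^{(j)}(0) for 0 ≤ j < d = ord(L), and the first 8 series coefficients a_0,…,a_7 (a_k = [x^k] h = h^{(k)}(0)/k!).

f: a_k = 0, 6, 0, -9, 0, 81/20, 0, -243/280, …
g: a_k = 0, 6, 0, -4, 0, 4/5, 0, -8/105, …
f+g: L₀ = lclm(L_f,L_g), ord ≤ 2+2.
∫: right-multiply L₀ by Dx.
L = 36·Dx + 13·Dx^3 + Dx^5  (order 5).
h: a_k = 0, 0, 6, 0, -13/4, 0, 97/120, 0, …
ICs: h(0) = 0, h′(0) = 0, h′′(0) = 12, h′′′(0) = 0, h′′′′(0) = -78.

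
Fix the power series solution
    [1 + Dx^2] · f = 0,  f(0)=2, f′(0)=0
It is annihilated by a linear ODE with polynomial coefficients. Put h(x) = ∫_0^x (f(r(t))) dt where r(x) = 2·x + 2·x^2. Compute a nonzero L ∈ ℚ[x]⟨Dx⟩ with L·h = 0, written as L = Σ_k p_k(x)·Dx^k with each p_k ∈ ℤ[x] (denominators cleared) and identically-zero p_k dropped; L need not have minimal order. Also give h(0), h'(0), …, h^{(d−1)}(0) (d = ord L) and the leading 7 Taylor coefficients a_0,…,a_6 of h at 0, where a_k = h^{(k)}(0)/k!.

L = (4 + 24·x + 48·x^2 + 32·x^3)·Dx - 2·Dx^2 + (1 + 2·x)·Dx^3  (order 3).
h: a_k = 0, 2, 0, -4/3, -2, -8/15, 8/9, …
ICs: h(0) = 0, h′(0) = 2, h′′(0) = 0.

f: a_k = 2, 0, -1, 0, 1/12, 0, -1/360, …
h₀=f(r): pull back L_f along r ⇒ L₀.
h=∫₀ˣh₀: take L = L₀·Dx.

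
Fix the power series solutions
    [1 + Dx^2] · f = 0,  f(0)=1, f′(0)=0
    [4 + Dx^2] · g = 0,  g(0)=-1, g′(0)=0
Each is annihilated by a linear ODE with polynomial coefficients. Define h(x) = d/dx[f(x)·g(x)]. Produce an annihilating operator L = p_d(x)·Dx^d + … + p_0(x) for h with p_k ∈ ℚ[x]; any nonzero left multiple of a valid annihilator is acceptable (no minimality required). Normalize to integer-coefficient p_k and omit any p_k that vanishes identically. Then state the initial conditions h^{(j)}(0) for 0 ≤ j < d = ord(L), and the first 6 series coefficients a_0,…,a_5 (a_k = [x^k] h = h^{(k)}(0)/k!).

f: a_k = 1, 0, -1/2, 0, 1/24, 0, …
g: a_k = -1, 0, 2, 0, -2/3, 0, …
f·g: L₀ = L_f ⊗_s L_g, ord ≤ 2·2.
Derive L from L₀ (diff closure).
L = 9 + 10·Dx^2 + Dx^4  (order 4).
h: a_k = 0, 5, 0, -41/6, 0, 73/24, …
ICs: h(0) = 0, h′(0) = 5, h′′(0) = 0, h′′′(0) = -41.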